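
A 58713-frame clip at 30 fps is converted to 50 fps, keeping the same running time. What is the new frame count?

97855 frames

Target frames = source frames × (target rate / source rate) = 58713 × (50)/(30) = 58713 × 5/3 = 97855.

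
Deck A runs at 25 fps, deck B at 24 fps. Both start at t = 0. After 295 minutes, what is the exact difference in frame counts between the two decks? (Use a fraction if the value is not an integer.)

17700 frames

295 min = 17700 s.
A emits 25 × 17700 = 442500 frames; B emits 24 × 17700 = 424800.
Difference = 17700 frames; B is behind A.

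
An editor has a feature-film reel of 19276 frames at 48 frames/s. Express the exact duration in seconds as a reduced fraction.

Running time = 19276 ÷ (48) = 19276 × 1/48 = 4819/12 s.

4819/12 seconds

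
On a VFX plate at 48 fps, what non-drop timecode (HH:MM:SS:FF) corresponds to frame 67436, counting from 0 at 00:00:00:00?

67436 ÷ 48 = 1404 full seconds, remainder 44 frames.
1404 s = 0 h 23 min 24 s.
Timecode: 00:23:24:44.

00:23:24:44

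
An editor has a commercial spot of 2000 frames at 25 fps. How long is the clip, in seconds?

Running time = 2000 / (25) = 80 s.

80 seconds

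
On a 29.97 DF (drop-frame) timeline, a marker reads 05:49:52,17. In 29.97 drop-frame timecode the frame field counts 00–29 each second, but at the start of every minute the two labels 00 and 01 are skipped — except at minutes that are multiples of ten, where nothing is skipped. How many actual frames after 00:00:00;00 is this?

As if non-drop at 30 labels/s: (5 × 3600 + 49 × 60 + 52) × 30 + 17 = 629777.
Minute boundaries passed: 349; those not divisible by 10: 349 − 34 = 315; dropped labels = 2 × 315 = 630.
Actual frame index = 629777 − 630 = 629147.

629147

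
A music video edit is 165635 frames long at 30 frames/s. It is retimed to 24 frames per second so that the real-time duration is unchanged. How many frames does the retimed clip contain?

Target frames = source frames × (target rate / source rate) = 165635 × (24)/(30) = 165635 × 4/5 = 132508.

132508 frames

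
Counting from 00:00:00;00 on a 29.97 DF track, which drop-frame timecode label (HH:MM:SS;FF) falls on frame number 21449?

Ten DF minutes hold 17982 frames, so frame 21449 lies in block 1 (frames 17982–35963) with 3467 frames into that block.
The block's first minute is 1800 frames and the rest 1798 each; 3467 frames reaches minute 1, so 1 × 18 + 1 × 2 = 20 labels have been skipped so far.
Adding those back, label number 21449 + 20 = 21469 at 30 labels/s is 715 s + 19 f = 0 h 11 min 55 s frame 19, i.e. 00:11:55;19.

00:11:55;19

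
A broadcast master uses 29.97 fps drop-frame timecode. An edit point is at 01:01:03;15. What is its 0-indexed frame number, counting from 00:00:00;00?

As if non-drop at 30 labels/s: (1 × 3600 + 1 × 60 + 3) × 30 + 15 = 109905.
Minute boundaries passed: 61; those not divisible by 10: 61 − 6 = 55; dropped labels = 2 × 55 = 110.
Actual frame index = 109905 − 110 = 109795.

109795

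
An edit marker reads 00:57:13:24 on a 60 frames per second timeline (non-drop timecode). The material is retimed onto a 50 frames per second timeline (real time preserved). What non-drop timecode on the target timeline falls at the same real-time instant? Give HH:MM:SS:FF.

00:57:13:20

Source frame index: (0×3600 + 57×60 + 13) × 60 + 24 = 206004.
Real time: 206004 / (60) = 17167/5 s.
Target frame: (17167/5) × (50) = 171670.
At 50 labels/s: frame 171670 → 00:57:13:20.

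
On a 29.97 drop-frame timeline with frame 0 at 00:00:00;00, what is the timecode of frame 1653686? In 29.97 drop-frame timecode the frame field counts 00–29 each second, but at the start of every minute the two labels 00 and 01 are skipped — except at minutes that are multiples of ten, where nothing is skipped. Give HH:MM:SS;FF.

15:19:38;02

Ten DF minutes hold 17982 frames, so frame 1653686 lies in block 91 (frames 1636362–1654343) with 17324 frames into that block.
The block's first minute is 1800 frames and the rest 1798 each; 17324 frames reaches minute 9, so 91 × 18 + 9 × 2 = 1656 labels have been skipped so far.
Adding those back, label number 1653686 + 1656 = 1655342 at 30 labels/s is 55178 s + 2 f = 15 h 19 min 38 s frame 2, i.e. 15:19:38;02.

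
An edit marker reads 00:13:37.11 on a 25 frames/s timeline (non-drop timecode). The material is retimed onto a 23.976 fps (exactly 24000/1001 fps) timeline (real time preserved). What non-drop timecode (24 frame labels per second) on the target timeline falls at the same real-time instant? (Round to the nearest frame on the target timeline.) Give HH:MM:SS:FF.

00:13:36:15

Source frame index: (0×3600 + 13×60 + 37) × 25 + 11 = 20436.
Real time: 20436 / (25) = 20436/25 s.
Target frame: (20436/25) × (24000/1001) = 1509120/77 ≈ 19598.961 → 19599.
At 24 labels/s: frame 19599 → 00:13:36:15.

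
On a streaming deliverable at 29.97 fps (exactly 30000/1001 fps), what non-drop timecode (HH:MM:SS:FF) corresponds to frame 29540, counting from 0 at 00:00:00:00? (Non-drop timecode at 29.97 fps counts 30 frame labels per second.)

29540 ÷ 30 = 984 full seconds, remainder 20 frames.
984 s = 0 h 16 min 24 s.
Timecode: 00:16:24:20.

00:16:24:20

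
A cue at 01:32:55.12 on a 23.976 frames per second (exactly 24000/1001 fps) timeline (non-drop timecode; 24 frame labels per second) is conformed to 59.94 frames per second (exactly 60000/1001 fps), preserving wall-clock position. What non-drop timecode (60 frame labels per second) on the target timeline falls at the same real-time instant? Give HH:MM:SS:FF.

01:32:55:30

Source frame index: (1×3600 + 32×60 + 55) × 24 + 12 = 133812.
Real time: 133812 / (24000/1001) = 11162151/2000 s.
Target frame: (11162151/2000) × (60000/1001) = 334530.
At 60 labels/s: frame 334530 → 01:32:55:30.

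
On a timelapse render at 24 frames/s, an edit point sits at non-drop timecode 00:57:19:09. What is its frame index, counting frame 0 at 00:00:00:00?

Total seconds to the label: (0 × 3600 + 57 × 60 + 19) = 3439.
Frame index = 3439 × 24 + 9 = 82545.

frame 82545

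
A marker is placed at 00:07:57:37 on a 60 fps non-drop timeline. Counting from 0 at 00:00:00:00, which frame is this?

Total seconds to the label: (0 × 3600 + 7 × 60 + 57) = 477.
Frame index = 477 × 60 + 37 = 28657.

frame 28657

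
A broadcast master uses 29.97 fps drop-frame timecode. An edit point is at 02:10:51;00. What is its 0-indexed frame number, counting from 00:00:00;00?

Complete 10-minute blocks: 13, each 17982 frames → 233766.
Remaining 0 whole minutes in the current block: 0 frames.
Within the current minute: 51 × 30 + 0 = 1530. Total = 233766 + 0 + 1530 = 235296.

235296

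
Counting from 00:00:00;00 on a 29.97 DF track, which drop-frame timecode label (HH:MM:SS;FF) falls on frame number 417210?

03:52:00;28

Each 10-minute DF block holds 10 × 60 × 30 − 9 × 2 = 17982 frames. 417210 ÷ 17982 → 23 full blocks, remainder 3624.
Within the partial block the first minute is 1800 frames and each further minute 1798, so 2 further minute boundaries passed. Total skipped labels = 18 × 23 + 2 × 2 = 418.
Non-drop label index = 417210 + 418 = 417628; at 30 labels/s that is 03:52:00:28, i.e. DF 03:52:00;28.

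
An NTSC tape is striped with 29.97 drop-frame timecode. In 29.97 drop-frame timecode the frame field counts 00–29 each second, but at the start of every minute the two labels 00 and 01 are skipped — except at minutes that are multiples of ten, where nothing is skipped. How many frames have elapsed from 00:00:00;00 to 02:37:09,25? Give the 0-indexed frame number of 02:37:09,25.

282611

Complete 10-minute blocks: 15, each 17982 frames → 269730.
Remaining 7 whole minutes in the current block: 1800 + 6 × 1798 = 12588 frames.
Within the current minute: 9 × 30 + 25 − 2 = 293 (labels ;00/;01 skipped at this minute). Total = 269730 + 12588 + 293 = 282611.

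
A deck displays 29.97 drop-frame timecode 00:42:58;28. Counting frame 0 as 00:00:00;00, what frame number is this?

77292

Complete 10-minute blocks: 4, each 17982 frames → 71928.
Remaining 2 whole minutes in the current block: 1800 + 1 × 1798 = 3598 frames.
Within the current minute: 58 × 30 + 28 − 2 = 1766 (labels ;00/;01 skipped at this minute). Total = 71928 + 3598 + 1766 = 77292.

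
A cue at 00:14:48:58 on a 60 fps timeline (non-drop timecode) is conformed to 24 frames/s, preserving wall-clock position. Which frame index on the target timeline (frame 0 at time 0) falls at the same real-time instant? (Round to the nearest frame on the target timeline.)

frame 21335

Source frame index: (0×3600 + 14×60 + 48) × 60 + 58 = 53338.
Real time: 53338 / (60) = 26669/30 s.
Target frame: (26669/30) × (24) = 106676/5 ≈ 21335.200 → 21335.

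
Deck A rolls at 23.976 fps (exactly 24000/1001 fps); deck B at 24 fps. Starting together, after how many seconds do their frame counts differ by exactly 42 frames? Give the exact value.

1751.75 seconds

The gap grows by |24 − 24000/1001| = 24/1001 frames per second.
Time for a 42-frame gap: 42 ÷ (24/1001) = 1751.75 s.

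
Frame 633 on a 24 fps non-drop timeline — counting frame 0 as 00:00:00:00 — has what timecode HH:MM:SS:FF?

633 ÷ 24 = 26 full seconds, remainder 9 frames.
26 s = 0 h 0 min 26 s.
Timecode: 00:00:26:09.

00:00:26:09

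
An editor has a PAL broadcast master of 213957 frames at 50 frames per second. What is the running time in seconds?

Running time = 213957 / (50) = 4279.14 s.

4279.14 seconds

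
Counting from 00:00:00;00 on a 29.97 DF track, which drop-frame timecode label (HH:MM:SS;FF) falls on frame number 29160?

00:16:13;00

Ten DF minutes hold 17982 frames, so frame 29160 lies in block 1 (frames 17982–35963) with 11178 frames into that block.
The block's first minute is 1800 frames and the rest 1798 each; 11178 frames reaches minute 6, so 1 × 18 + 6 × 2 = 30 labels have been skipped so far.
Adding those back, label number 29160 + 30 = 29190 at 30 labels/s is 973 s + 0 f = 0 h 16 min 13 s frame 0, i.e. 00:16:13;00.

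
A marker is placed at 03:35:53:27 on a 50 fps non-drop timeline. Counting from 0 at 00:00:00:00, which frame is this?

Total seconds to the label: (3 × 3600 + 35 × 60 + 53) = 12953.
Frame index = 12953 × 50 + 27 = 647677.

frame 647677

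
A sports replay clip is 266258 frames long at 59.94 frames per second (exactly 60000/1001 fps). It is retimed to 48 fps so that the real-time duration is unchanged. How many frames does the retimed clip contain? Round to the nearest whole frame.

Frames at target rate = 266258 × (48) / (60000/1001) = 133262129/625 ≈ 213219.406.
Nearest whole frame: 213219.

213219 frames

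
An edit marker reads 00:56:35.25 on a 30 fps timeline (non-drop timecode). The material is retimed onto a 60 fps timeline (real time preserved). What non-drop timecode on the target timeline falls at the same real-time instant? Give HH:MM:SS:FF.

00:56:35:50

Source frame index: (0×3600 + 56×60 + 35) × 30 + 25 = 101875.
Real time: 101875 / (30) = 20375/6 s.
Target frame: (20375/6) × (60) = 203750.
At 60 labels/s: frame 203750 → 00:56:35:50.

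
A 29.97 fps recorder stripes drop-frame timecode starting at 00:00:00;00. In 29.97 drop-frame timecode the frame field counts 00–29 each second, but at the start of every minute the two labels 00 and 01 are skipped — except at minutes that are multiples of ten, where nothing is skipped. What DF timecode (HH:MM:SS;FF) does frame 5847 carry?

Ten DF minutes hold 17982 frames, so frame 5847 lies in block 0 (frames 0–17981) with 5847 frames into that block.
The block's first minute is 1800 frames and the rest 1798 each; 5847 frames reaches minute 3, so 0 × 18 + 3 × 2 = 6 labels have been skipped so far.
Adding those back, label number 5847 + 6 = 5853 at 30 labels/s is 195 s + 3 f = 0 h 3 min 15 s frame 3, i.e. 00:03:15;03.

00:03:15;03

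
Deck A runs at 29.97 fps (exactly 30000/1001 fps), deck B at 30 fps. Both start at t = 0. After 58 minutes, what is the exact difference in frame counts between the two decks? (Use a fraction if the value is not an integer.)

58 min = 3480 s.
A emits 30000/1001 × 3480 = 104400000/1001 frames; B emits 30 × 3480 = 104400.
Difference = 104400/1001 frames (≈ 104.2957); B is ahead of A.

104400/1001 frames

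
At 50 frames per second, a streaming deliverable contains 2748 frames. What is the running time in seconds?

Running time = 2748 / (50) = 54.96 s.

54.96 seconds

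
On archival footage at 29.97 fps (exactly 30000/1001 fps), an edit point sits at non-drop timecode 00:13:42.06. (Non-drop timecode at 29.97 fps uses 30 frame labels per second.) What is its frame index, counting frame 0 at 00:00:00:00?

frame 24666

Total seconds to the label: (0 × 3600 + 13 × 60 + 42) = 822.
Frame index = 822 × 30 + 6 = 24666.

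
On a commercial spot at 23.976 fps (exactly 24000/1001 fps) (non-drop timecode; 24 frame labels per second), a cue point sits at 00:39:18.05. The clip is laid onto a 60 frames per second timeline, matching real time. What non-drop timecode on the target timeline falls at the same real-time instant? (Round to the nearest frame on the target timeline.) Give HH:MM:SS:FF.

00:39:20:34

Source frame index: (0×3600 + 39×60 + 18) × 24 + 5 = 56597.
Real time: 56597 / (24000/1001) = 56653597/24000 s.
Target frame: (56653597/24000) × (60) = 56653597/400 ≈ 141633.992 → 141634.
At 60 labels/s: frame 141634 → 00:39:20:34.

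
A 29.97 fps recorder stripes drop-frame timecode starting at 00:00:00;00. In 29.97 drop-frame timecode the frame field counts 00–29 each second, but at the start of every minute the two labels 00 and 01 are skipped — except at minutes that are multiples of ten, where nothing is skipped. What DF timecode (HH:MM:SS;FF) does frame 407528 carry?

Each 10-minute DF block holds 10 × 60 × 30 − 9 × 2 = 17982 frames. 407528 ÷ 17982 → 22 full blocks, remainder 11924.
Within the partial block the first minute is 1800 frames and each further minute 1798, so 6 further minute boundaries passed. Total skipped labels = 18 × 22 + 2 × 6 = 408.
Non-drop label index = 407528 + 408 = 407936; at 30 labels/s that is 03:46:37:26, i.e. DF 03:46:37;26.

03:46:37;26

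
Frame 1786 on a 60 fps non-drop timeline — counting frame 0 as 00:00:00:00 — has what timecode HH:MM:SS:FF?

00:00:29:46

1786 ÷ 60 = 29 full seconds, remainder 46 frames.
29 s = 0 h 0 min 29 s.
Timecode: 00:00:29:46.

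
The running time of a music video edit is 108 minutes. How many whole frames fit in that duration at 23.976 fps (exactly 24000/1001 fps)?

155364 frames

108 min = 6480 s.
Frames = 6480 × 24000/1001 = 155520000/1001 ≈ 155364.6354.
Complete frames: 155364.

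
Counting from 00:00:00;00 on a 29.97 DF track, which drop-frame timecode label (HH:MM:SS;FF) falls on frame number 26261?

00:14:36;07

Each 10-minute DF block holds 10 × 60 × 30 − 9 × 2 = 17982 frames. 26261 ÷ 17982 → 1 full block, remainder 8279.
Within the partial block the first minute is 1800 frames and each further minute 1798, so 4 further minute boundaries passed. Total skipped labels = 18 × 1 + 2 × 4 = 26.
Non-drop label index = 26261 + 26 = 26287; at 30 labels/s that is 00:14:36:07, i.e. DF 00:14:36;07.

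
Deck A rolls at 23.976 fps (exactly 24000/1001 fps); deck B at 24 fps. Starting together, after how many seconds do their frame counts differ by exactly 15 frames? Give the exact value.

625.625 seconds

The gap grows by |24 − 24000/1001| = 24/1001 frames per second.
Time for a 15-frame gap: 15 ÷ (24/1001) = 625.625 s.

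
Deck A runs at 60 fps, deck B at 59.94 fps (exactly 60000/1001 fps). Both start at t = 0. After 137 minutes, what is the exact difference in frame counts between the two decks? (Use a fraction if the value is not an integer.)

137 min = 8220 s.
A emits 60 × 8220 = 493200 frames; B emits 60000/1001 × 8220 = 493200000/1001.
Difference = 493200/1001 frames (≈ 492.7073); B is behind A.

493200/1001 frames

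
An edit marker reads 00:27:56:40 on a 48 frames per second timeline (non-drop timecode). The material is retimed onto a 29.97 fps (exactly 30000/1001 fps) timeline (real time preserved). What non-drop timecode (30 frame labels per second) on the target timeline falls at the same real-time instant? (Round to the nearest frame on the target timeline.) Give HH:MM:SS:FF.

00:27:55:05

Source frame index: (0×3600 + 27×60 + 56) × 48 + 40 = 80488.
Real time: 80488 / (48) = 10061/6 s.
Target frame: (10061/6) × (30000/1001) = 50305000/1001 ≈ 50254.745 → 50255.
At 30 labels/s: frame 50255 → 00:27:55:05.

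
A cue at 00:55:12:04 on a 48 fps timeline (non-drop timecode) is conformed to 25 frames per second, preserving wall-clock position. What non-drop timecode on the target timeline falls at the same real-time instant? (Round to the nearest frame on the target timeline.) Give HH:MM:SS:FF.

Source frame index: (0×3600 + 55×60 + 12) × 48 + 4 = 158980.
Real time: 158980 / (48) = 39745/12 s.
Target frame: (39745/12) × (25) = 993625/12 ≈ 82802.083 → 82802.
At 25 labels/s: frame 82802 → 00:55:12:02.

00:55:12:02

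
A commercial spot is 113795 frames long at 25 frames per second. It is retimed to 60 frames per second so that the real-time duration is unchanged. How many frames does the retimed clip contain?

Target frames = source frames × (target rate / source rate) = 113795 × (60)/(25) = 113795 × 12/5 = 273108.

273108 frames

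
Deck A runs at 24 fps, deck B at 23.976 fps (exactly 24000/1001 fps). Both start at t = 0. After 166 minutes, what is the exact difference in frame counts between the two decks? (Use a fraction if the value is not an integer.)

166 min = 9960 s.
A emits 24 × 9960 = 239040 frames; B emits 24000/1001 × 9960 = 239040000/1001.
Difference = 239040/1001 frames (≈ 238.8012); B is behind A.

239040/1001 frames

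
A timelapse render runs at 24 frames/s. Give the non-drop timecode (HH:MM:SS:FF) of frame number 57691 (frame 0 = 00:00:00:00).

57691 ÷ 24 = 2403 full seconds, remainder 19 frames.
2403 s = 0 h 40 min 3 s.
Timecode: 00:40:03:19.

00:40:03:19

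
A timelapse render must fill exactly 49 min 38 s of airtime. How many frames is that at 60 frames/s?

178680 frames

49 min 38 s = 2978 s.
Frames = 2978 × 60 = 178680.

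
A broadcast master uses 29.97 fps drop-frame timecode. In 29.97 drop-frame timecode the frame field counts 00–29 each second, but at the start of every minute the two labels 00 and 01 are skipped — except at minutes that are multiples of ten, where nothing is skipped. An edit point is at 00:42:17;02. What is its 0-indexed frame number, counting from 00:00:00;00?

76036

As if non-drop at 30 labels/s: (0 × 3600 + 42 × 60 + 17) × 30 + 2 = 76112.
Minute boundaries passed: 42; those not divisible by 10: 42 − 4 = 38; dropped labels = 2 × 38 = 76.
Actual frame index = 76112 − 76 = 76036.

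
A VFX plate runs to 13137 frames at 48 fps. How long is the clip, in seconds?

273.6875 seconds

Running time = 13137 / (48) = 273.6875 s.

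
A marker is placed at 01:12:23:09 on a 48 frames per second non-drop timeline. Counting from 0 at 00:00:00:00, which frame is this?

Total seconds to the label: (1 × 3600 + 12 × 60 + 23) = 4343.
Frame index = 4343 × 48 + 9 = 208473.

208473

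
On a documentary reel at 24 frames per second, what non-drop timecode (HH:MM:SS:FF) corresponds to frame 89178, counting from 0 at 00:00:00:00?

89178 ÷ 24 = 3715 full seconds, remainder 18 frames.
3715 s = 1 h 1 min 55 s.
Timecode: 01:01:55:18.

01:01:55:18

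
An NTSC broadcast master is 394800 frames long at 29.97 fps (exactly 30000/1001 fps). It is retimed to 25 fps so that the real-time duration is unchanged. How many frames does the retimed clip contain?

Target frames = source frames × (target rate / source rate) = 394800 × (25)/(30000/1001) = 394800 × 1001/1200 = 329329.

329329 frames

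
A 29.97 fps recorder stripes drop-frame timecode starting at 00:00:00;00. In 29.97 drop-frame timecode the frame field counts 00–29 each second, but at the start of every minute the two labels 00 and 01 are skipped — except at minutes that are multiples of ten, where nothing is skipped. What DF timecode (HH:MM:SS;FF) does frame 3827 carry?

00:02:07;21

Each 10-minute DF block holds 10 × 60 × 30 − 9 × 2 = 17982 frames. 3827 ÷ 17982 → 0 full blocks, remainder 3827.
Within the partial block the first minute is 1800 frames and each further minute 1798, so 2 further minute boundaries passed. Total skipped labels = 18 × 0 + 2 × 2 = 4.
Non-drop label index = 3827 + 4 = 3831; at 30 labels/s that is 00:02:07:21, i.e. DF 00:02:07;21.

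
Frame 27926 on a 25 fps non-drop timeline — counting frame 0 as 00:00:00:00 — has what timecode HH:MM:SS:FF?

27926 ÷ 25 = 1117 full seconds, remainder 1 frame.
1117 s = 0 h 18 min 37 s.
Timecode: 00:18:37:01.

00:18:37:01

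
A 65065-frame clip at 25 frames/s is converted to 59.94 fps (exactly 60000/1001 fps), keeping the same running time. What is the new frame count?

Target frames = source frames × (target rate / source rate) = 65065 × (60000/1001)/(25) = 65065 × 2400/1001 = 156000.

156000 frames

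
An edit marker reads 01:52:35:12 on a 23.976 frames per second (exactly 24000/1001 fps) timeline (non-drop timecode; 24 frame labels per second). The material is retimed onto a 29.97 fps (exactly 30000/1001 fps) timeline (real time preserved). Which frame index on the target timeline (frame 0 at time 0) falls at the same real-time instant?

frame 202665

Source frame index: (1×3600 + 52×60 + 35) × 24 + 12 = 162132.
Real time: 162132 / (24000/1001) = 13524511/2000 s.
Target frame: (13524511/2000) × (30000/1001) = 202665.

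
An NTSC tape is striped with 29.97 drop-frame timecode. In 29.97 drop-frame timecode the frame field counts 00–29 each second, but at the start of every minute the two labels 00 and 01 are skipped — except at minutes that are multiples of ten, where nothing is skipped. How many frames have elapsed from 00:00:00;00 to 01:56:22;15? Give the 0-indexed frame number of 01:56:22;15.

As if non-drop at 30 labels/s: (1 × 3600 + 56 × 60 + 22) × 30 + 15 = 209475.
Minute boundaries passed: 116; those not divisible by 10: 116 − 11 = 105; dropped labels = 2 × 105 = 210.
Actual frame index = 209475 − 210 = 209265.

209265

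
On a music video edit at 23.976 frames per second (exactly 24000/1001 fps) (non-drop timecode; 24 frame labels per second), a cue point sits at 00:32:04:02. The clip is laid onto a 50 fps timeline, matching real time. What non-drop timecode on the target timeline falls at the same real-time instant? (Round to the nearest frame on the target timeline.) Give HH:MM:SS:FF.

Source frame index: (0×3600 + 32×60 + 4) × 24 + 2 = 46178.
Real time: 46178 / (24000/1001) = 23112089/12000 s.
Target frame: (23112089/12000) × (50) = 23112089/240 ≈ 96300.371 → 96300.
At 50 labels/s: frame 96300 → 00:32:06:00.

00:32:06:00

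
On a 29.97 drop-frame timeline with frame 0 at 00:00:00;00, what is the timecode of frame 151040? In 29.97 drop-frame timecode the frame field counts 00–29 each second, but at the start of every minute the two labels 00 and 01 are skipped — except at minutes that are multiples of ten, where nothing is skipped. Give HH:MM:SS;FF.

Ten DF minutes hold 17982 frames, so frame 151040 lies in block 8 (frames 143856–161837) with 7184 frames into that block.
The block's first minute is 1800 frames and the rest 1798 each; 7184 frames reaches minute 3, so 8 × 18 + 3 × 2 = 150 labels have been skipped so far.
Adding those back, label number 151040 + 150 = 151190 at 30 labels/s is 5039 s + 20 f = 1 h 23 min 59 s frame 20, i.e. 01:23:59;20.

01:23:59;20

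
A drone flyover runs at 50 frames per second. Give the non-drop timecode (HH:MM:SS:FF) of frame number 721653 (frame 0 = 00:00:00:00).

721653 ÷ 50 = 14433 full seconds, remainder 3 frames.
14433 s = 4 h 0 min 33 s.
Timecode: 04:00:33:03.

04:00:33:03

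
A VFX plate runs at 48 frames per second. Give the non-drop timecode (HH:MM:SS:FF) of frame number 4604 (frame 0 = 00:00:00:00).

00:01:35:44

4604 ÷ 48 = 95 full seconds, remainder 44 frames.
95 s = 0 h 1 min 35 s.
Timecode: 00:01:35:44.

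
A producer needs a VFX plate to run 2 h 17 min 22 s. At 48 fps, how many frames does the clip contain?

395616 frames

2 h 17 min 22 s = 8242 s.
Frames = 8242 × 48 = 395616.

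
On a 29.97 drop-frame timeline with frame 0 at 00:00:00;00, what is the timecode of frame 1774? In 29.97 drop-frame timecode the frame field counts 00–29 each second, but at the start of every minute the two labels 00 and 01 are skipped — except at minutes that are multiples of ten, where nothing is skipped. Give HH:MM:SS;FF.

00:00:59;04

Each 10-minute DF block holds 10 × 60 × 30 − 9 × 2 = 17982 frames. 1774 ÷ 17982 → 0 full blocks, remainder 1774.
Within the partial block the first minute is 1800 frames and each further minute 1798, so 0 further minute boundaries passed. Total skipped labels = 18 × 0 + 2 × 0 = 0.
Non-drop label index = 1774 + 0 = 1774; at 30 labels/s that is 00:00:59:04, i.e. DF 00:00:59;04.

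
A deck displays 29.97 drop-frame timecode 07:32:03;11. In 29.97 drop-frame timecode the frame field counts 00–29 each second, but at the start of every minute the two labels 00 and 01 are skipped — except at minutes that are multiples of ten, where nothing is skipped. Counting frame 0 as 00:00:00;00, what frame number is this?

Complete 10-minute blocks: 45, each 17982 frames → 809190.
Remaining 2 whole minutes in the current block: 1800 + 1 × 1798 = 3598 frames.
Within the current minute: 3 × 30 + 11 − 2 = 99 (labels ;00/;01 skipped at this minute). Total = 809190 + 3598 + 99 = 812887.

812887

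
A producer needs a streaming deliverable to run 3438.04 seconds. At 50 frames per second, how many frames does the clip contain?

171902 frames

Frames = 3438.04 × 50 = 171902.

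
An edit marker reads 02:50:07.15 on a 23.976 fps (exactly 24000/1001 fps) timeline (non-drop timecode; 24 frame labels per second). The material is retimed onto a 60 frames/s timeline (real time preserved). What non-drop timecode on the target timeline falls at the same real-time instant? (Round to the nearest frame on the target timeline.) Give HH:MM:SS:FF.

02:50:17:50

Source frame index: (2×3600 + 50×60 + 7) × 24 + 15 = 244983.
Real time: 244983 / (24000/1001) = 81742661/8000 s.
Target frame: (81742661/8000) × (60) = 245227983/400 ≈ 613069.958 → 613070.
At 60 labels/s: frame 613070 → 02:50:17:50.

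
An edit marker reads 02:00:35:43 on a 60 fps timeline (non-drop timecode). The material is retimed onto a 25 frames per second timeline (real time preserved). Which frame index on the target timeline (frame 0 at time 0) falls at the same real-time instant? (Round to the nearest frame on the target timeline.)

frame 180893

Source frame index: (2×3600 + 0×60 + 35) × 60 + 43 = 434143.
Real time: 434143 / (60) = 434143/60 s.
Target frame: (434143/60) × (25) = 2170715/12 ≈ 180892.917 → 180893.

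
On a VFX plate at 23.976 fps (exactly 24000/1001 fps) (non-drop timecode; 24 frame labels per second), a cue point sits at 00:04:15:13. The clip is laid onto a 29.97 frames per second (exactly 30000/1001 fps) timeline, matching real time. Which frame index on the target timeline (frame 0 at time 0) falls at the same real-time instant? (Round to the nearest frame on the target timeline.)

frame 7666

Source frame index: (0×3600 + 4×60 + 15) × 24 + 13 = 6133.
Real time: 6133 / (24000/1001) = 6139133/24000 s.
Target frame: (6139133/24000) × (30000/1001) = 30665/4 ≈ 7666.250 → 7666.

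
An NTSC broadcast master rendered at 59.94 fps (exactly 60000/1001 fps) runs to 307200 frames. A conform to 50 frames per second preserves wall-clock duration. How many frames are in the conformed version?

Target frames = source frames × (target rate / source rate) = 307200 × (50)/(60000/1001) = 307200 × 1001/1200 = 256256.

256256 frames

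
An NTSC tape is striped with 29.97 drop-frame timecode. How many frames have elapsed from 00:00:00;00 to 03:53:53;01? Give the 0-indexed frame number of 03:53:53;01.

Complete 10-minute blocks: 23, each 17982 frames → 413586.
Remaining 3 whole minutes in the current block: 1800 + 2 × 1798 = 5396 frames.
Within the current minute: 53 × 30 + 1 − 2 = 1589 (labels ;00/;01 skipped at this minute). Total = 413586 + 5396 + 1589 = 420571.

420571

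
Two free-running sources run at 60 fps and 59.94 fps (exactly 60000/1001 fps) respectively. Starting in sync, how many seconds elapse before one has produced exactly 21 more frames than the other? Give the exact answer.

350.35 seconds

The gap grows by |60000/1001 − 60| = 60/1001 frames per second.
Time for a 21-frame gap: 21 ÷ (60/1001) = 350.35 s.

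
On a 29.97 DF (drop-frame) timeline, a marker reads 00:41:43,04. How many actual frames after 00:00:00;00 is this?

As if non-drop at 30 labels/s: (0 × 3600 + 41 × 60 + 43) × 30 + 4 = 75094.
Minute boundaries passed: 41; those not divisible by 10: 41 − 4 = 37; dropped labels = 2 × 37 = 74.
Actual frame index = 75094 − 74 = 75020.

75020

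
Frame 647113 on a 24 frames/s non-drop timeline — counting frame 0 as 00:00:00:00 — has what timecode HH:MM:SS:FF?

647113 ÷ 24 = 26963 full seconds, remainder 1 frame.
26963 s = 7 h 29 min 23 s.
Timecode: 07:29:23:01.

07:29:23:01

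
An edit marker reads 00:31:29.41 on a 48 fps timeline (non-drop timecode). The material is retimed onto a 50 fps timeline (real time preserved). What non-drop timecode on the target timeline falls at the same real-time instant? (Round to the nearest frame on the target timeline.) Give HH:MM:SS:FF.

00:31:29:43

Source frame index: (0×3600 + 31×60 + 29) × 48 + 41 = 90713.
Real time: 90713 / (48) = 90713/48 s.
Target frame: (90713/48) × (50) = 2267825/24 ≈ 94492.708 → 94493.
At 50 labels/s: frame 94493 → 00:31:29:43.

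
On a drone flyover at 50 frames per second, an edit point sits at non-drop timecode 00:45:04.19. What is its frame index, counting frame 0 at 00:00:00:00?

frame 135219

Total seconds to the label: (0 × 3600 + 45 × 60 + 4) = 2704.
Frame index = 2704 × 50 + 19 = 135219.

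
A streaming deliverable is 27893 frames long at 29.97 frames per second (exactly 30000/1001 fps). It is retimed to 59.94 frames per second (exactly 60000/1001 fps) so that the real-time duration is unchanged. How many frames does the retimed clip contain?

55786 frames

Target frames = source frames × (target rate / source rate) = 27893 × (60000/1001)/(30000/1001) = 27893 × 2 = 55786.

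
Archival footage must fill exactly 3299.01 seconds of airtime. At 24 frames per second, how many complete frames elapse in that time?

Frames = 3299.01 × 24 = 1979406/25 ≈ 79176.2400.
Complete frames: 79176.

79176 frames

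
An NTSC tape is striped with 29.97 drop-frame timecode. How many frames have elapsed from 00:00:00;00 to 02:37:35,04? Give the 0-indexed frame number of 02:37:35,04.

283370

Complete 10-minute blocks: 15, each 17982 frames → 269730.
Remaining 7 whole minutes in the current block: 1800 + 6 × 1798 = 12588 frames.
Within the current minute: 35 × 30 + 4 − 2 = 1052 (labels ;00/;01 skipped at this minute). Total = 269730 + 12588 + 1052 = 283370.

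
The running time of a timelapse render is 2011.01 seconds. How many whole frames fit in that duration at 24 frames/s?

48264 frames

Frames = 2011.01 × 24 = 1206606/25 ≈ 48264.2400.
Complete frames: 48264.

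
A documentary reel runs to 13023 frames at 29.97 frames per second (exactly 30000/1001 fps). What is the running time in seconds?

Running time = 13023 / (30000/1001) = 434.5341 s.

434.5341 seconds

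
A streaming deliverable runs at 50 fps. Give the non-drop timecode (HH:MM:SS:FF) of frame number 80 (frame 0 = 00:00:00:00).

00:00:01:30

80 ÷ 50 = 1 full seconds, remainder 30 frames.
1 s = 0 h 0 min 1 s.
Timecode: 00:00:01:30.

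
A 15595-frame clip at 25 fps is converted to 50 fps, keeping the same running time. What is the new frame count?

Frames at target rate = 15595 × (50) / (25) = 31190.

31190 frames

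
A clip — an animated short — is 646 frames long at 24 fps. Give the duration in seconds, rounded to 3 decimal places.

26.917 seconds

Running time = 646 × 1/24 = 323/12 s ≈ 26.917 s.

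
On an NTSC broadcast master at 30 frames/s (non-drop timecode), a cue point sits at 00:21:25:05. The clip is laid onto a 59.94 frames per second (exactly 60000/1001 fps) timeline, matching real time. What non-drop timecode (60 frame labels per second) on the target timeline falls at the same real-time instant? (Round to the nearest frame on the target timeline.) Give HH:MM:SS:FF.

00:21:23:53

Source frame index: (0×3600 + 21×60 + 25) × 30 + 5 = 38555.
Real time: 38555 / (30) = 7711/6 s.
Target frame: (7711/6) × (60000/1001) = 7010000/91 ≈ 77032.967 → 77033.
At 60 labels/s: frame 77033 → 00:21:23:53.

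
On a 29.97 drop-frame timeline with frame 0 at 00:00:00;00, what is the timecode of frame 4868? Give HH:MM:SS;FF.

00:02:42;12

Each 10-minute DF block holds 10 × 60 × 30 − 9 × 2 = 17982 frames. 4868 ÷ 17982 → 0 full blocks, remainder 4868.
Within the partial block the first minute is 1800 frames and each further minute 1798, so 2 further minute boundaries passed. Total skipped labels = 18 × 0 + 2 × 2 = 4.
Non-drop label index = 4868 + 4 = 4872; at 30 labels/s that is 00:02:42:12, i.e. DF 00:02:42;12.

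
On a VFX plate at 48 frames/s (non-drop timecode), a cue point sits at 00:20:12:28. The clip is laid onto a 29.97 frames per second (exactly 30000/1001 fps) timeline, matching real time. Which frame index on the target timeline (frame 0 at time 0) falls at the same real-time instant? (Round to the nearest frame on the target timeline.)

Source frame index: (0×3600 + 20×60 + 12) × 48 + 28 = 58204.
Real time: 58204 / (48) = 14551/12 s.
Target frame: (14551/12) × (30000/1001) = 36377500/1001 ≈ 36341.159 → 36341.

frame 36341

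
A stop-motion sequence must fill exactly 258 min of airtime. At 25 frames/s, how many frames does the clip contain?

387000 frames

258 min = 15480 s.
Frames = 15480 × 25 = 387000.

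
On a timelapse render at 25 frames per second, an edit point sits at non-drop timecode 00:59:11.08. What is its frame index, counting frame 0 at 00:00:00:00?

frame 88783

Total seconds to the label: (0 × 3600 + 59 × 60 + 11) = 3551.
Frame index = 3551 × 25 + 8 = 88783.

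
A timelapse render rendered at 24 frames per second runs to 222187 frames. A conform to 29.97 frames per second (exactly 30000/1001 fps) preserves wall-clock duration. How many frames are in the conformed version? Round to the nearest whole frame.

277456 frames

Frames at target rate = 222187 × (30000/1001) / (24) = 39676250/143 ≈ 277456.294.
Nearest whole frame: 277456.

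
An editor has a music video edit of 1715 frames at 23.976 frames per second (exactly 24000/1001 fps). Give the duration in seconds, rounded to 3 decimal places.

Running time = 1715 × 1001/24000 = 343343/4800 s ≈ 71.530 s.

71.530 seconds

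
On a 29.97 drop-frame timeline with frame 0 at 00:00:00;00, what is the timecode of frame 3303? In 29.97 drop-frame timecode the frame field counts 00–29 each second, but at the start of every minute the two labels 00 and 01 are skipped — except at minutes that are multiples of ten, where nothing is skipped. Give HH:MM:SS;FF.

00:01:50;05

Each 10-minute DF block holds 10 × 60 × 30 − 9 × 2 = 17982 frames. 3303 ÷ 17982 → 0 full blocks, remainder 3303.
Within the partial block the first minute is 1800 frames and each further minute 1798, so 1 further minute boundary passed. Total skipped labels = 18 × 0 + 2 × 1 = 2.
Non-drop label index = 3303 + 2 = 3305; at 30 labels/s that is 00:01:50:05, i.e. DF 00:01:50;05.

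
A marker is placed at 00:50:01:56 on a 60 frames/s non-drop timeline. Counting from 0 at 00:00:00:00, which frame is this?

frame 180116

Total seconds to the label: (0 × 3600 + 50 × 60 + 1) = 3001.
Frame index = 3001 × 60 + 56 = 180116.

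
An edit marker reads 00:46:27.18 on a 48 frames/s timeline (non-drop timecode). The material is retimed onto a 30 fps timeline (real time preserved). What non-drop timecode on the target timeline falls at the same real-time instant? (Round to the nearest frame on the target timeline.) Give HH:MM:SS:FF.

Source frame index: (0×3600 + 46×60 + 27) × 48 + 18 = 133794.
Real time: 133794 / (48) = 22299/8 s.
Target frame: (22299/8) × (30) = 334485/4 ≈ 83621.250 → 83621.
At 30 labels/s: frame 83621 → 00:46:27:11.

00:46:27:11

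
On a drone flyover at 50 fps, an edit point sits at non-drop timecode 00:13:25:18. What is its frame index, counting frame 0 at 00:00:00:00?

frame 40268

Total seconds to the label: (0 × 3600 + 13 × 60 + 25) = 805.
Frame index = 805 × 50 + 18 = 40268.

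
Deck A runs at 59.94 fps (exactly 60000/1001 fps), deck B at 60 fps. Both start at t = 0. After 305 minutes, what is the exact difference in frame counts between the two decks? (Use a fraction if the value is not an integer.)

1098000/1001 frames

305 min = 18300 s.
A emits 60000/1001 × 18300 = 1098000000/1001 frames; B emits 60 × 18300 = 1098000.
Difference = 1098000/1001 frames (≈ 1096.9031); B is ahead of A.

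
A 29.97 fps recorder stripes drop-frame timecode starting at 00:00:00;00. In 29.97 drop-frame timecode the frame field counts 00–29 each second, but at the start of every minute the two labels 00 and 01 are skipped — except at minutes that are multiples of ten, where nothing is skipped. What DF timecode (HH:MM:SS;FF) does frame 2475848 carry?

Ten DF minutes hold 17982 frames, so frame 2475848 lies in block 137 (frames 2463534–2481515) with 12314 frames into that block.
The block's first minute is 1800 frames and the rest 1798 each; 12314 frames reaches minute 6, so 137 × 18 + 6 × 2 = 2478 labels have been skipped so far.
Adding those back, label number 2475848 + 2478 = 2478326 at 30 labels/s is 82610 s + 26 f = 22 h 56 min 50 s frame 26, i.e. 22:56:50;26.

22:56:50;26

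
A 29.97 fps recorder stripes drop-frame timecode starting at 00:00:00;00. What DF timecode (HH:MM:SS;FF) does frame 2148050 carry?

Each 10-minute DF block holds 10 × 60 × 30 − 9 × 2 = 17982 frames. 2148050 ÷ 17982 → 119 full blocks, remainder 8192.
Within the partial block the first minute is 1800 frames and each further minute 1798, so 4 further minute boundaries passed. Total skipped labels = 18 × 119 + 2 × 4 = 2150.
Non-drop label index = 2148050 + 2150 = 2150200; at 30 labels/s that is 19:54:33:10, i.e. DF 19:54:33;10.

19:54:33;10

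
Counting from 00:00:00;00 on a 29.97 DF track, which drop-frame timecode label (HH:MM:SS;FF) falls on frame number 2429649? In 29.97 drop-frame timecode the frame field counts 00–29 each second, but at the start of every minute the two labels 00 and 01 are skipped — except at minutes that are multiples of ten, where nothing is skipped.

22:31:09;11

Ten DF minutes hold 17982 frames, so frame 2429649 lies in block 135 (frames 2427570–2445551) with 2079 frames into that block.
The block's first minute is 1800 frames and the rest 1798 each; 2079 frames reaches minute 1, so 135 × 18 + 1 × 2 = 2432 labels have been skipped so far.
Adding those back, label number 2429649 + 2432 = 2432081 at 30 labels/s is 81069 s + 11 f = 22 h 31 min 9 s frame 11, i.e. 22:31:09;11.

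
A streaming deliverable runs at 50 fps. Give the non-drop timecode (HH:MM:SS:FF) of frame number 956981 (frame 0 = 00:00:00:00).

05:18:59:31

956981 ÷ 50 = 19139 full seconds, remainder 31 frames.
19139 s = 5 h 18 min 59 s.
Timecode: 05:18:59:31.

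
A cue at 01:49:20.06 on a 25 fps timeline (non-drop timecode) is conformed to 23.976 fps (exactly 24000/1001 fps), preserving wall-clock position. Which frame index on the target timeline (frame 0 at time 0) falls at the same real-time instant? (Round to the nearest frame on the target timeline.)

Source frame index: (1×3600 + 49×60 + 20) × 25 + 6 = 164006.
Real time: 164006 / (25) = 164006/25 s.
Target frame: (164006/25) × (24000/1001) = 157445760/1001 ≈ 157288.472 → 157288.

frame 157288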